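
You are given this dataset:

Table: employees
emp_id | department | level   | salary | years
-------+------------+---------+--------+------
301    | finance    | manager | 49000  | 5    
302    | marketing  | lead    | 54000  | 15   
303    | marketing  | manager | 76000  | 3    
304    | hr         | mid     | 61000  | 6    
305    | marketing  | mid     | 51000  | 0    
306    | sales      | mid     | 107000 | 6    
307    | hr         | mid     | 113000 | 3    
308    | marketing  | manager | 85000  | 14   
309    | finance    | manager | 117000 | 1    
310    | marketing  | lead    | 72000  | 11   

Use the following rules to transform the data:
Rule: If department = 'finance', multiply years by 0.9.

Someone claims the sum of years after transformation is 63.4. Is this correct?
Yes, the result is correct.

Step 1: Calculate the correct sum after transformation
Step 2: Apply multiplier 0.9 to records where department = 'finance'
Step 3: Correct result = 63.4
Step 4: Claimed result = 63.4
Step 5: 63.4 = 63.4 ✓
Conclusion: The claimed result is correct.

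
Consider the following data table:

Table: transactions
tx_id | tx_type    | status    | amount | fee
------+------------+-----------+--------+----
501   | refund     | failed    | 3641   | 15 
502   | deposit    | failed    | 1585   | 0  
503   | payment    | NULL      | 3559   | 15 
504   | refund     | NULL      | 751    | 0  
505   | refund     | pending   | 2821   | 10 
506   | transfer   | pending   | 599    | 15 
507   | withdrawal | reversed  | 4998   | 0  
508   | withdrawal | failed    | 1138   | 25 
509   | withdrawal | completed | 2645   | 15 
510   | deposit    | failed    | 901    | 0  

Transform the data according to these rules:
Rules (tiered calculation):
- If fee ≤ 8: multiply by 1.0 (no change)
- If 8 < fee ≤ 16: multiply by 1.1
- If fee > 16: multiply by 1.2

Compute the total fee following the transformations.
107.0

Step 1: Tier 1 (fee ≤ 8): 4 records, sum = 0 × 1.0 = 0.0
Step 2: Tier 2 (8 < fee ≤ 16): 5 records, sum = 70 × 1.1 = 77.0
Step 3: Tier 3 (fee > 16): 1 records, sum = 25 × 1.2 = 30.0
Step 4: Final sum = 0.0 + 77.0 + 30.0 = 107.0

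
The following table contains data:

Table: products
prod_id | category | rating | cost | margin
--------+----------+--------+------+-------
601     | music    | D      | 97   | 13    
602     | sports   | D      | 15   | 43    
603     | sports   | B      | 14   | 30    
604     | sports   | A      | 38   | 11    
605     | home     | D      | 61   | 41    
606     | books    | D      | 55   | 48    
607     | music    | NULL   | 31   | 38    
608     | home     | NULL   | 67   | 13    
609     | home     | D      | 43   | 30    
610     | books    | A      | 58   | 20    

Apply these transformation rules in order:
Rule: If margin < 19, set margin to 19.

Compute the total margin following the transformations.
307

Step 1: 3 records have margin < 19
Step 2: These records originally summed to 37
Step 3: After setting to minimum: 3 × 19 = 57
Step 4: Unaffected records sum: 250
Step 5: Final sum = 57 + 250 = 307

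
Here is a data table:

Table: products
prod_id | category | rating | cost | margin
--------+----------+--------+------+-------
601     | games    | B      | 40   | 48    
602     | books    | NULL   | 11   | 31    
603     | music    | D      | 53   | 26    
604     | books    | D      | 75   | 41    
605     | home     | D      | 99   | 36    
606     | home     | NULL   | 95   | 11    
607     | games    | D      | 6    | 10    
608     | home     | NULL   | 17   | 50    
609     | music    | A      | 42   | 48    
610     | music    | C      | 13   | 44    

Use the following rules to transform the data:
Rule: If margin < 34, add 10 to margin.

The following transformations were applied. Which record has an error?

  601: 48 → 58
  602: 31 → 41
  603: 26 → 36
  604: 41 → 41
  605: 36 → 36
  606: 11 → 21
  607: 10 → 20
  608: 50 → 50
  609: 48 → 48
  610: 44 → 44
Record 601 has an error. The correct transformed value should be 48, not 58.

Step 1: Check each record against the rule
Step 2: Record 601 has margin = 48
Step 3: Since 48 >= 34, the bonus should not have been applied
Step 4: Correct value = 48, but claimed value = 58
Conclusion: Record 601 has the error.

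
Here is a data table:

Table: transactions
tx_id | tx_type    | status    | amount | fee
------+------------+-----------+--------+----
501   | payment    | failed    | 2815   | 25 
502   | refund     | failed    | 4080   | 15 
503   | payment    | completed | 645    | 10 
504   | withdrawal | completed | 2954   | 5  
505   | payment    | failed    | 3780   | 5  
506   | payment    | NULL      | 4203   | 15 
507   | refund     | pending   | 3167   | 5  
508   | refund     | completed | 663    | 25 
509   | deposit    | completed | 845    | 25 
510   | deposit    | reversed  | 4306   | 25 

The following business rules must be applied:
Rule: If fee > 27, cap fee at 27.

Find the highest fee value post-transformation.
25

Step 1: Original maximum fee = 25
Step 2: Check cap of 27 against maximum
Step 3: No records exceed the cap (max 25 <= cap 27), so no capping applies
Step 4: Maximum after transformation = 25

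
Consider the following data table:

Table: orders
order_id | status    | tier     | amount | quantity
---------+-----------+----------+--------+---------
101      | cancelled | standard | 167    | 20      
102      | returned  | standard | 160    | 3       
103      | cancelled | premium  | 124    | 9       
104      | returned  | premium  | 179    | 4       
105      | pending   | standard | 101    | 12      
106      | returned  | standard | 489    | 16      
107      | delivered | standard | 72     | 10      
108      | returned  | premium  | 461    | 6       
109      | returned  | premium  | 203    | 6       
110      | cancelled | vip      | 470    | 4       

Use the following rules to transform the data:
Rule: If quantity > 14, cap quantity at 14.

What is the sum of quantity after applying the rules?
82

Step 1: 2 records have quantity > 14
Step 2: These records originally summed to 36
Step 3: After capping: 2 × 14 = 28
Step 4: Unaffected records sum: 54
Step 5: Final sum = 28 + 54 = 82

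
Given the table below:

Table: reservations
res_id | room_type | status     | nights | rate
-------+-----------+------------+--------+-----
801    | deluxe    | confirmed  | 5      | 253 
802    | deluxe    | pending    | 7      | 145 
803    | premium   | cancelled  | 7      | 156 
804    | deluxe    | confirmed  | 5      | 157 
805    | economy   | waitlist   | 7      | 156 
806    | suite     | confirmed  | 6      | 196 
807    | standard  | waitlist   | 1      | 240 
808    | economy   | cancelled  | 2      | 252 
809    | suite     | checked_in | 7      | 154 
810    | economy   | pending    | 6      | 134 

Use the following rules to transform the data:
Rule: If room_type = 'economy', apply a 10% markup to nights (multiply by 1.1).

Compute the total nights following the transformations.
54.5

Step 1: Records with room_type = 'economy' have total nights = 15
Step 2: Apply multiplier: 15 × 1.1 = 16.5
Step 3: Other records total: 38
Step 4: Final sum = 16.5 + 38 = 54.5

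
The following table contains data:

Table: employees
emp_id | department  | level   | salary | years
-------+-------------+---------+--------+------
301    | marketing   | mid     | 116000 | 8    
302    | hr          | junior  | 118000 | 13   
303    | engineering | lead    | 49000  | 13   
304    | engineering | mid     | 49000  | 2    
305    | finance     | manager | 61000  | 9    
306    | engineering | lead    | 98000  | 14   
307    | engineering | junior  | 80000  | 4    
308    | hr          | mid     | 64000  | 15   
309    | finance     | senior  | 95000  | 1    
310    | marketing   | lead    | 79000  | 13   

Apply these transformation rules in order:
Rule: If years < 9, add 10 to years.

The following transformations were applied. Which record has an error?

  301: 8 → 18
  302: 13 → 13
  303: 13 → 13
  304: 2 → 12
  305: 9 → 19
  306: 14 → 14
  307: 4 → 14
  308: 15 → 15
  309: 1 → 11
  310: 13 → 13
Record 305 has an error. The correct transformed value should be 9, not 19.

Step 1: Check each record against the rule
Step 2: Record 305 has years = 9
Step 3: Since 9 >= 9, the bonus should not have been applied
Step 4: Correct value = 9, but claimed value = 19
Conclusion: Record 305 has the error.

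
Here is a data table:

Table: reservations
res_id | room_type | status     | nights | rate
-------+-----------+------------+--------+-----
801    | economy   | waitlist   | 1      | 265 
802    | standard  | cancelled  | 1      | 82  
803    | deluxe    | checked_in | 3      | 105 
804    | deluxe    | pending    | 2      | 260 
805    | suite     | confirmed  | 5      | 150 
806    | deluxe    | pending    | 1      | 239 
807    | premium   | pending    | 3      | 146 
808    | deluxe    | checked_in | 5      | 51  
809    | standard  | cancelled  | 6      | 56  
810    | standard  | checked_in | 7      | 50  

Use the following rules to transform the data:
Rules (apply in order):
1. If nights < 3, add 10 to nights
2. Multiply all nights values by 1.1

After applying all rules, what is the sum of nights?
81.4

Step 1: Apply Rule 1 - Add 10 to records with nights < 3
  - 4 records affected: 5 + (4 × 10) = 45
  - Unaffected records: 29
  - Sum after Rule 1: 74
Step 2: Apply Rule 2 - Multiply all by 1.1
  - 74 × 1.1 = 81.4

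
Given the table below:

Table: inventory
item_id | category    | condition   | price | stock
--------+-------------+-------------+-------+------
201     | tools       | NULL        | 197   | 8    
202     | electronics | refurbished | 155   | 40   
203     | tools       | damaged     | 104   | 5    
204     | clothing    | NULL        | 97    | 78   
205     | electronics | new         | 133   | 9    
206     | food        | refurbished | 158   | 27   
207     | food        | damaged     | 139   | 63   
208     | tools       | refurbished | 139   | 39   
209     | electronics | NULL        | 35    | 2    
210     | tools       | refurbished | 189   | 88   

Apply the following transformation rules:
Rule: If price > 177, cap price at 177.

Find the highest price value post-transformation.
177

Step 1: Original maximum price = 197
Step 2: Apply cap at 177
Step 3: 2 records had price > 177 and were capped
Step 4: Maximum after transformation = 177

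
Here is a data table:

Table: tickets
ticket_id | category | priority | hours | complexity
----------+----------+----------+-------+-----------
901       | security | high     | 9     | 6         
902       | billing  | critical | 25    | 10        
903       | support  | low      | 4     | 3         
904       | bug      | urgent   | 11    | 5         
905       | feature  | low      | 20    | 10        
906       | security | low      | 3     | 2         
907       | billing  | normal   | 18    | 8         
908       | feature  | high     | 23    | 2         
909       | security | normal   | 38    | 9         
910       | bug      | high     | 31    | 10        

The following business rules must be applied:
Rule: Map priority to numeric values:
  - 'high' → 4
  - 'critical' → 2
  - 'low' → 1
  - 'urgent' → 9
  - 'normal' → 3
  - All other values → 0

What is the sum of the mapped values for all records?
32

Step 1: Apply mapping to each record
Step 2: Count by status:
  'high': 3 records × 4 = 12
  'critical': 1 records × 2 = 2
  'low': 3 records × 1 = 3
  'urgent': 1 records × 9 = 9
  'normal': 2 records × 3 = 6
Step 3: Sum all mapped values = 32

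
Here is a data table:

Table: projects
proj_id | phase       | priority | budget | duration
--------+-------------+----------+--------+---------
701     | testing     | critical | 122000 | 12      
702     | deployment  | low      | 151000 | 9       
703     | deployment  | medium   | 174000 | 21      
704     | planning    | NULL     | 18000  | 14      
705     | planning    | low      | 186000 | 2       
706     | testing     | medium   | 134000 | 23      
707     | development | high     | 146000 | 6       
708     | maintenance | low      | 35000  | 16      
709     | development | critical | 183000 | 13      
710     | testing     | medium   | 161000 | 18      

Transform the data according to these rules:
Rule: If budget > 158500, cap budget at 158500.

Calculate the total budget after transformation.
1240000

Step 1: 4 records have budget > 158500
Step 2: These records originally summed to 704000
Step 3: After capping: 4 × 158500 = 634000
Step 4: Unaffected records sum: 606000
Step 5: Final sum = 634000 + 606000 = 1240000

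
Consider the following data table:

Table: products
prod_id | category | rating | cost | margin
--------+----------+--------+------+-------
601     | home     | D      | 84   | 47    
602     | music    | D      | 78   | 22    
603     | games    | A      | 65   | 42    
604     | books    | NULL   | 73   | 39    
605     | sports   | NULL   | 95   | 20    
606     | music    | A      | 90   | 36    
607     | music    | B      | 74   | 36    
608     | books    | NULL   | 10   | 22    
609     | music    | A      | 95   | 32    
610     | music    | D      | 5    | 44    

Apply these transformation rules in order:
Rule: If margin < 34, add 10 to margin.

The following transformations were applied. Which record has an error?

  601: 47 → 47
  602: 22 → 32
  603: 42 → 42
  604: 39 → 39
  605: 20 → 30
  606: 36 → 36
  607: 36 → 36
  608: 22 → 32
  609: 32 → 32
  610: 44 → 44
Record 609 has an error. The correct transformed value should be 42, not 32.

Step 1: Check each record against the rule
Step 2: Record 609 has margin = 32
Step 3: Since 32 < 34, the bonus should have been applied
Step 4: Correct value = 42, but claimed value = 32
Conclusion: Record 609 has the error.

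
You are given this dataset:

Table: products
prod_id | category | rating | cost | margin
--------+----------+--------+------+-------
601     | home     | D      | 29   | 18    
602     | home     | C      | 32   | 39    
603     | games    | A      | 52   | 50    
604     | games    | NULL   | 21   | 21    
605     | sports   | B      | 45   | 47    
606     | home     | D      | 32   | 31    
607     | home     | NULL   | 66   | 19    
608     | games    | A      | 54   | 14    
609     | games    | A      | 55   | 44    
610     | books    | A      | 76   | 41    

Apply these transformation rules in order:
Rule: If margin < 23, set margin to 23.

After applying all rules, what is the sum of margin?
344

Step 1: 4 records have margin < 23
Step 2: These records originally summed to 72
Step 3: After setting to minimum: 4 × 23 = 92
Step 4: Unaffected records sum: 252
Step 5: Final sum = 92 + 252 = 344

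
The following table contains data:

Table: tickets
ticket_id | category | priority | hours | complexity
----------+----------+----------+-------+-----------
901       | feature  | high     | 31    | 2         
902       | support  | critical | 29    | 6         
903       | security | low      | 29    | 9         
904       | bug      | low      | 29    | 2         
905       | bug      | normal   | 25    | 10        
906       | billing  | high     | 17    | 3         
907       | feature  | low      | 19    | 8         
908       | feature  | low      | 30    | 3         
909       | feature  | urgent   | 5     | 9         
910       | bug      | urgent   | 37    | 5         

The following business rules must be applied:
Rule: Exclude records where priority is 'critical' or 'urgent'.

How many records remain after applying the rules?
7

Step 1: Count records to exclude
  - 1 (critical) + 2 (urgent) = 3 records
Step 2: Total records: 10
Step 3: Remaining = 10 - 3 = 7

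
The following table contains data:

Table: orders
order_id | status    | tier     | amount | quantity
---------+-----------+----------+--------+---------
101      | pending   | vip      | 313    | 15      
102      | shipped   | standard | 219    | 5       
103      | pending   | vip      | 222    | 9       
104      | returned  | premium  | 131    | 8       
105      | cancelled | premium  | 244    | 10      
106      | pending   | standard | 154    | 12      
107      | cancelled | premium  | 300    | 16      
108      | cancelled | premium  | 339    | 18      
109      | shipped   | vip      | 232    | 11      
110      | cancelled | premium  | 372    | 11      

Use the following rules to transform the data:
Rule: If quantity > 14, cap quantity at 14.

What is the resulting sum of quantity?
108

Step 1: 3 records have quantity > 14
Step 2: These records originally summed to 49
Step 3: After capping: 3 × 14 = 42
Step 4: Unaffected records sum: 66
Step 5: Final sum = 42 + 66 = 108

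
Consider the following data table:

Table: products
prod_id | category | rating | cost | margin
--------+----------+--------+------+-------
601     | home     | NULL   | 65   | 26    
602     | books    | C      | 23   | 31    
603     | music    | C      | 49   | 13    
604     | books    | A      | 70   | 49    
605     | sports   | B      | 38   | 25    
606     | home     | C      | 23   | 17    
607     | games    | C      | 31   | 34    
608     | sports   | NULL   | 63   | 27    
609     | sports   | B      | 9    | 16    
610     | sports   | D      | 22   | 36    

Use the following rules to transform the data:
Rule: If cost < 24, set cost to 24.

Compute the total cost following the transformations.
412

Step 1: 4 records have cost < 24
Step 2: These records originally summed to 77
Step 3: After setting to minimum: 4 × 24 = 96
Step 4: Unaffected records sum: 316
Step 5: Final sum = 96 + 316 = 412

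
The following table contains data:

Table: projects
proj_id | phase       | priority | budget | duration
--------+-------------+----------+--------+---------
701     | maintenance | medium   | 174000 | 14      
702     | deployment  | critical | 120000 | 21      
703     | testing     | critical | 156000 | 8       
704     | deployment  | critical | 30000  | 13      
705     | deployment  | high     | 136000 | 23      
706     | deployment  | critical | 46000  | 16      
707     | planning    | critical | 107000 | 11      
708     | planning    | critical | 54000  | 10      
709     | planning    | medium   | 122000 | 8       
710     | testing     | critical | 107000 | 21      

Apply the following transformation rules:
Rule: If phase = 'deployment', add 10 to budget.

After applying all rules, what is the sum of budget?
1052040

Step 1: Count records where phase = 'deployment': 4
Step 2: Total bonus added: 4 × 10 = 40
Step 3: Original sum of budget: 1052000
Step 4: Final sum = 1052000 + 40 = 1052040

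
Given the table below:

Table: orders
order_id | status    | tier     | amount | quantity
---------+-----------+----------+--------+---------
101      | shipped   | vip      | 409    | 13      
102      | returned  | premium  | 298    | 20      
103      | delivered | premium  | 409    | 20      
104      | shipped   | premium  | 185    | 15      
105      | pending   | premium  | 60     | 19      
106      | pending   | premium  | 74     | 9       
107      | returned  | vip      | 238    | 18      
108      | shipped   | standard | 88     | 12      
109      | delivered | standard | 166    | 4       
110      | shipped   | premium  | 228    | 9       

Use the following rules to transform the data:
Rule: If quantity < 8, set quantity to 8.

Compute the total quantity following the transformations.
143

Step 1: 1 records have quantity < 8
Step 2: These records originally summed to 4
Step 3: After setting to minimum: 1 × 8 = 8
Step 4: Unaffected records sum: 135
Step 5: Final sum = 8 + 135 = 143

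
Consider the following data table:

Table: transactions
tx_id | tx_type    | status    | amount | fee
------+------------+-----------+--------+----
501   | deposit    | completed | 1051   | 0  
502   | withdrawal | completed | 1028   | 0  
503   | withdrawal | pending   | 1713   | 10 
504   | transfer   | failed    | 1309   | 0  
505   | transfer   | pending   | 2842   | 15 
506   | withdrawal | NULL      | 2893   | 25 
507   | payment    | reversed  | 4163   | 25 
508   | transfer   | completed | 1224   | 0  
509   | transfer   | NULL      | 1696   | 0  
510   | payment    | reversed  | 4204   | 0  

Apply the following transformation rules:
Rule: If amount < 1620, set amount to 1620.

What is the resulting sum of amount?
23991

Step 1: 4 records have amount < 1620
Step 2: These records originally summed to 4612
Step 3: After setting to minimum: 4 × 1620 = 6480
Step 4: Unaffected records sum: 17511
Step 5: Final sum = 6480 + 17511 = 23991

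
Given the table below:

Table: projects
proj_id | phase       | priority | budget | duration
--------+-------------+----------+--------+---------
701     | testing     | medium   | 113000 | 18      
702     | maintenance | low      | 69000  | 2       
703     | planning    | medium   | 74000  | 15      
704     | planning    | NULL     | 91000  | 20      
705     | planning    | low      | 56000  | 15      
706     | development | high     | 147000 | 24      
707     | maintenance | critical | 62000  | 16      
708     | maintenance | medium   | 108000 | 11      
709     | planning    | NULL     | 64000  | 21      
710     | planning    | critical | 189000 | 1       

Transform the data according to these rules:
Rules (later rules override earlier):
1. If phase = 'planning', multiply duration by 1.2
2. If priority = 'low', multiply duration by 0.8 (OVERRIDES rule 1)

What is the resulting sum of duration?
151.0

Step 1: Rule 2 takes priority for records with priority = 'low'
  - 2 records: 17 × 0.8 = 13.6
Step 2: Rule 1 applies to remaining records with phase = 'planning'
  - 4 records: 57 × 1.2 = 68.4
Step 3: Other records unchanged: 69
Step 4: Final sum = 13.6 + 68.4 + 69 = 151.0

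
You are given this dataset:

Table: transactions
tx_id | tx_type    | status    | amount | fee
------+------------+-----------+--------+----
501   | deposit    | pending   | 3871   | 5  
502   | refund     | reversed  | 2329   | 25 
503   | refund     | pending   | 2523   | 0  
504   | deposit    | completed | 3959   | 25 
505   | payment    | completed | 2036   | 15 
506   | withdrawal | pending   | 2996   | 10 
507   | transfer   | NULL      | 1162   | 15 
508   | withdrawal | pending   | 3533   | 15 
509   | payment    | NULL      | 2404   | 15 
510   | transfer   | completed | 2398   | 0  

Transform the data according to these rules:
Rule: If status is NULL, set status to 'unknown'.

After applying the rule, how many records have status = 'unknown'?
2

Step 1: Count records where status IS NULL
Step 2: Found 2 records with NULL status
Step 3: These records will have status set to 'unknown'
Step 4: Records already having status = 'unknown': 0
Step 5: Answer: 2 + 0 = 2 records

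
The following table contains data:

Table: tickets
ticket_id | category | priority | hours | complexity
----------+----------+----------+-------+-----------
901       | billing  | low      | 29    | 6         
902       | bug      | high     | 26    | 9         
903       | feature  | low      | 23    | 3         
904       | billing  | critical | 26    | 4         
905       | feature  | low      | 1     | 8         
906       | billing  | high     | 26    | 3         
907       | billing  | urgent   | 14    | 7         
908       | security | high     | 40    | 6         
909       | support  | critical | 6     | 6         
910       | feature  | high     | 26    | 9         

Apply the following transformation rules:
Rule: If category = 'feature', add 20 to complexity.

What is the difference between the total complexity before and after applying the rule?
60

Step 1: Original sum of complexity = 61
Step 2: 3 records have category = 'feature'
Step 3: Each affected record changes by 20
Step 4: Total change = 3 × 20 = 60
Step 5: New sum = 61 + 60 = 121
Step 6: Difference = |121 - 61| = 60
        (Sum increased by 60)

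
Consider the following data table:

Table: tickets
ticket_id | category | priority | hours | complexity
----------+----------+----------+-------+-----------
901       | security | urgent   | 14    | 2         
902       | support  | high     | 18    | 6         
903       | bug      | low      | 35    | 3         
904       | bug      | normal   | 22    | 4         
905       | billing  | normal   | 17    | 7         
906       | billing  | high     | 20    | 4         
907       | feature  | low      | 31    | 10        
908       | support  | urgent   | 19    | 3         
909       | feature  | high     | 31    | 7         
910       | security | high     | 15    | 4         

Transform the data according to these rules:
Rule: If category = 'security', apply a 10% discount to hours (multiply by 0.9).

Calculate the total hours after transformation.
219.1

Step 1: Records with category = 'security' have total hours = 29
Step 2: Apply multiplier: 29 × 0.9 = 26.1
Step 3: Other records total: 193
Step 4: Final sum = 26.1 + 193 = 219.1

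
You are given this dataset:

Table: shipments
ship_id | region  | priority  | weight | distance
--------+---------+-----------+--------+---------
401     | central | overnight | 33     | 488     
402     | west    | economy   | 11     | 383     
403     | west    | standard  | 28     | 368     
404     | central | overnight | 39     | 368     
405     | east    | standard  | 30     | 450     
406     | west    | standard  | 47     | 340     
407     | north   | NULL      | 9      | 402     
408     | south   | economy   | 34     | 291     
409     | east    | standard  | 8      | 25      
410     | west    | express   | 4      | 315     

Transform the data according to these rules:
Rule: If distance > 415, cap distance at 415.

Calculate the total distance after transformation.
3322

Step 1: 2 records have distance > 415
Step 2: These records originally summed to 938
Step 3: After capping: 2 × 415 = 830
Step 4: Unaffected records sum: 2492
Step 5: Final sum = 830 + 2492 = 3322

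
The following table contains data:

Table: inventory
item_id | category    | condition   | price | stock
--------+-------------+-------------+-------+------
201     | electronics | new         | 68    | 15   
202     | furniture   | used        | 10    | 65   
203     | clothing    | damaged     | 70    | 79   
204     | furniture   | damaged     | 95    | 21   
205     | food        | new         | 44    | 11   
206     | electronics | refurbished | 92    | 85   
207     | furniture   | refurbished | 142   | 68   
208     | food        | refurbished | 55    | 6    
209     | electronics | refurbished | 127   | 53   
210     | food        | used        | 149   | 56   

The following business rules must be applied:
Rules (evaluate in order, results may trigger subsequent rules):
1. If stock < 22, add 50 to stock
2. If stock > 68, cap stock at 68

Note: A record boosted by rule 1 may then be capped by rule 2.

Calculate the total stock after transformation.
628

Step 1: Apply rule 1 to records with stock < 22
  - 4 records get bonus of 50
  - Of these, 1 records then exceed 68 and get capped
Step 2: Apply rule 2 to records with stock > 68
  - 2 records (original) are capped
Step 3: Calculate final sum = 628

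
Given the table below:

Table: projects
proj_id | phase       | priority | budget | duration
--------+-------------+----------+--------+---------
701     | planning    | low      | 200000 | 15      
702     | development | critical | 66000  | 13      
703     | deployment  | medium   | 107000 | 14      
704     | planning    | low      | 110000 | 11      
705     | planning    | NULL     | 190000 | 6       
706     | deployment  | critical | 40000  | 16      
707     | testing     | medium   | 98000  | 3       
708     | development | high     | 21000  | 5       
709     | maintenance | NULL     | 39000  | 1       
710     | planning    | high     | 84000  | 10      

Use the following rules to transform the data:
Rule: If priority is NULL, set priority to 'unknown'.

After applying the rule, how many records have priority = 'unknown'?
2

Step 1: Count records where priority IS NULL
Step 2: Found 2 records with NULL priority
Step 3: These records will have priority set to 'unknown'
Step 4: Records already having priority = 'unknown': 0
Step 5: Answer: 2 + 0 = 2 records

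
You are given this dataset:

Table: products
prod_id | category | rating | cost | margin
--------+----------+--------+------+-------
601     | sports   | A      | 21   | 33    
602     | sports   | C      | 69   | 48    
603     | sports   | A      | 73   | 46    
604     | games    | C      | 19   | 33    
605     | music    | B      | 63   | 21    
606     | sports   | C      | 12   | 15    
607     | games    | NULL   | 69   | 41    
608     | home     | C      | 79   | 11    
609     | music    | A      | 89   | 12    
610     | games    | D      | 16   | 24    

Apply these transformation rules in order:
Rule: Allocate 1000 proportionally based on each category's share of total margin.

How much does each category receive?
games: 345.07, home: 38.73, music: 116.2, sports: 500.0

Step 1: Calculate total margin = 284
Step 2: Calculate each category's proportion:
  games: 98/284 = 34.51% → 345.07
  home: 11/284 = 3.87% → 38.73
  music: 33/284 = 11.62% → 116.2
  sports: 142/284 = 50.00% → 500.0
Step 3: Verify: sum of allocations ≈ 1000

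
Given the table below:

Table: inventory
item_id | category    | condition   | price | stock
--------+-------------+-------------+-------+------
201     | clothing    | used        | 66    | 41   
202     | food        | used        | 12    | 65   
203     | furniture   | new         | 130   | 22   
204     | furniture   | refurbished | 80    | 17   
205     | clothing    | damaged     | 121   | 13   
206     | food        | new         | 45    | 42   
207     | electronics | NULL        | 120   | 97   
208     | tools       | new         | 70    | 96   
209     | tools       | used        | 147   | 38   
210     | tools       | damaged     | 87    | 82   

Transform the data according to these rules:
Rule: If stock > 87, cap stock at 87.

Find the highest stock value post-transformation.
87

Step 1: Original maximum stock = 97
Step 2: Apply cap at 87
Step 3: 2 records had stock > 87 and were capped
Step 4: Maximum after transformation = 87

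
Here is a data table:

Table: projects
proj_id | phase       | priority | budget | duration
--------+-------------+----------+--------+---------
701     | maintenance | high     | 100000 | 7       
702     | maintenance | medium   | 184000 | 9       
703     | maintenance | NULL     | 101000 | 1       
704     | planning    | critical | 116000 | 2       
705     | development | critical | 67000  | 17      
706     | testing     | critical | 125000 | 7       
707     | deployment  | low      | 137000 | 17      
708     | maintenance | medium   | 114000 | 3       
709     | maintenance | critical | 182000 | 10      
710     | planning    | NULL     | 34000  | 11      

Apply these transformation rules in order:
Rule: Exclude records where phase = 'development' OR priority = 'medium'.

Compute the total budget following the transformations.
795000

Step 1: Find records where phase = 'development' OR priority = 'medium'
Step 2: 3 records match, summing to 365000
Step 3: Original sum: 1160000
Step 4: Remaining sum = 1160000 - 365000 = 795000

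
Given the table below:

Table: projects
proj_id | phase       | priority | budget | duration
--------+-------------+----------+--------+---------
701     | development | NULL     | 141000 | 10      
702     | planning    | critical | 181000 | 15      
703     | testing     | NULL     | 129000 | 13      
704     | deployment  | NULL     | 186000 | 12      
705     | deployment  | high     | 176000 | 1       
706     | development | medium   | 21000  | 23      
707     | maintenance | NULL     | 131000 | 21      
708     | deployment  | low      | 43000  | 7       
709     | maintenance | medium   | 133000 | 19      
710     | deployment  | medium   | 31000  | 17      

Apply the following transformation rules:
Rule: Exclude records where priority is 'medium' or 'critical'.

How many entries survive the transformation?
6

Step 1: Count records to exclude
  - 3 (medium) + 1 (critical) = 4 records
Step 2: Total records: 10
Step 3: Remaining = 10 - 4 = 6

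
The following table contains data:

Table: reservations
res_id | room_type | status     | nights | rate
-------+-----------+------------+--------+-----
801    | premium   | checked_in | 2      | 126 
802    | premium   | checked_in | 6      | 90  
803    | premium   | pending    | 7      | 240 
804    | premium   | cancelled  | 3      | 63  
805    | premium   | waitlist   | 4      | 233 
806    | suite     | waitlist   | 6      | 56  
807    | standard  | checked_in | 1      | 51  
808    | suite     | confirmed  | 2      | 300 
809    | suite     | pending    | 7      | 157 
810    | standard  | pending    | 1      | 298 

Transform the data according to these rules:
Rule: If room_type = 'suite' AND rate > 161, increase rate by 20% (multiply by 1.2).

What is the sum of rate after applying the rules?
1674.0

Step 1: Find records where room_type = 'suite' AND rate > 161
Step 2: 1 records match, summing to 300
Step 3: After multiplier: 300 × 1.2 = 360.0
Step 4: Unaffected records sum: 1314
Step 5: Final sum = 360.0 + 1314 = 1674.0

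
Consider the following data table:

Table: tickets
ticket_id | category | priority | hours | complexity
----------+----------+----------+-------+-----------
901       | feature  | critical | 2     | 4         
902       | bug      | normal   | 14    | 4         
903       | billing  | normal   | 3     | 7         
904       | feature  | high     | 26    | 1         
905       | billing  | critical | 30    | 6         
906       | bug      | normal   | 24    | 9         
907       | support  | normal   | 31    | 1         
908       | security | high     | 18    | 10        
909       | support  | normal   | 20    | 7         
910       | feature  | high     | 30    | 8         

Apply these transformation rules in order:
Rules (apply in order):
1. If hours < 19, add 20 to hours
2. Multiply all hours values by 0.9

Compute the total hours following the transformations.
250.2

Step 1: Apply Rule 1 - Add 20 to records with hours < 19
  - 4 records affected: 37 + (4 × 20) = 117
  - Unaffected records: 161
  - Sum after Rule 1: 278
Step 2: Apply Rule 2 - Multiply all by 0.9
  - 278 × 0.9 = 250.2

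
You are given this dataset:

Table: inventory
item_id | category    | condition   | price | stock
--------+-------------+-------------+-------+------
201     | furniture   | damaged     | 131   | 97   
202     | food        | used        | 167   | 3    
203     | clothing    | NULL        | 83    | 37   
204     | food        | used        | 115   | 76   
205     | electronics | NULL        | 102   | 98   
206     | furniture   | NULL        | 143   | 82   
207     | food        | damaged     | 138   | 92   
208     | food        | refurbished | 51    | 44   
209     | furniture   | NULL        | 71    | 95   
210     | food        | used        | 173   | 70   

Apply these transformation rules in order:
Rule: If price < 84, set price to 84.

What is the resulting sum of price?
1221

Step 1: 3 records have price < 84
Step 2: These records originally summed to 205
Step 3: After setting to minimum: 3 × 84 = 252
Step 4: Unaffected records sum: 969
Step 5: Final sum = 252 + 969 = 1221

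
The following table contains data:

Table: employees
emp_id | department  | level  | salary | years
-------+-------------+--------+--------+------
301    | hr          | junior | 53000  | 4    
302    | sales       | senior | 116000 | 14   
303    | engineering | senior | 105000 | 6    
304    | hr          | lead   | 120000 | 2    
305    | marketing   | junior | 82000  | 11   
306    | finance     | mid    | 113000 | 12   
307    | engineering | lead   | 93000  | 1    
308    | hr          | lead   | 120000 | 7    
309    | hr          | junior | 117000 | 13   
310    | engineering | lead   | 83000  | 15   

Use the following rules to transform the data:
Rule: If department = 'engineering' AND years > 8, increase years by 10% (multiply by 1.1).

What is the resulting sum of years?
86.5

Step 1: Find records where department = 'engineering' AND years > 8
Step 2: 1 records match, summing to 15
Step 3: After multiplier: 15 × 1.1 = 16.5
Step 4: Unaffected records sum: 70
Step 5: Final sum = 16.5 + 70 = 86.5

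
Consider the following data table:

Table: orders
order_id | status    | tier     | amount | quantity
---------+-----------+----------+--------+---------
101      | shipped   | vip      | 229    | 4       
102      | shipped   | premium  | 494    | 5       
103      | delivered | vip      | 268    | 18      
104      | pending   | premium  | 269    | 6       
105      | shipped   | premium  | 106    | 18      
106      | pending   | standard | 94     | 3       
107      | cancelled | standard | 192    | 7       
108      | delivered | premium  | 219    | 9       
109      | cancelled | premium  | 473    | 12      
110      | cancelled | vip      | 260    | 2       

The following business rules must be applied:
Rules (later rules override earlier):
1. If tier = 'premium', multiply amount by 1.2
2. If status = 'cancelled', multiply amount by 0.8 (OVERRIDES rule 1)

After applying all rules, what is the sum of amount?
2636.6

Step 1: Rule 2 takes priority for records with status = 'cancelled'
  - 3 records: 925 × 0.8 = 740.0
Step 2: Rule 1 applies to remaining records with tier = 'premium'
  - 4 records: 1088 × 1.2 = 1305.6
Step 3: Other records unchanged: 591
Step 4: Final sum = 740.0 + 1305.6 + 591 = 2636.6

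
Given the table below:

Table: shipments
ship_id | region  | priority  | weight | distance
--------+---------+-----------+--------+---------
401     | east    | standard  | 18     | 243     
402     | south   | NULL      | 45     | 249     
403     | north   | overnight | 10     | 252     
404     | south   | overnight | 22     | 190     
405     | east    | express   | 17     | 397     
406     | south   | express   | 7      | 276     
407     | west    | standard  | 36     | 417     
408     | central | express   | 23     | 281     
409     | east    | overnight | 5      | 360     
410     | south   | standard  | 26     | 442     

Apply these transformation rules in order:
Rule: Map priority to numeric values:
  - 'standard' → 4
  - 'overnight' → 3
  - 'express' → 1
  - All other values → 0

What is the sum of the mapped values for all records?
24

Step 1: Apply mapping to each record
Step 2: Count by status:
  'standard': 3 records × 4 = 12
  'overnight': 3 records × 3 = 9
  'express': 3 records × 1 = 3
Step 3: Sum all mapped values = 24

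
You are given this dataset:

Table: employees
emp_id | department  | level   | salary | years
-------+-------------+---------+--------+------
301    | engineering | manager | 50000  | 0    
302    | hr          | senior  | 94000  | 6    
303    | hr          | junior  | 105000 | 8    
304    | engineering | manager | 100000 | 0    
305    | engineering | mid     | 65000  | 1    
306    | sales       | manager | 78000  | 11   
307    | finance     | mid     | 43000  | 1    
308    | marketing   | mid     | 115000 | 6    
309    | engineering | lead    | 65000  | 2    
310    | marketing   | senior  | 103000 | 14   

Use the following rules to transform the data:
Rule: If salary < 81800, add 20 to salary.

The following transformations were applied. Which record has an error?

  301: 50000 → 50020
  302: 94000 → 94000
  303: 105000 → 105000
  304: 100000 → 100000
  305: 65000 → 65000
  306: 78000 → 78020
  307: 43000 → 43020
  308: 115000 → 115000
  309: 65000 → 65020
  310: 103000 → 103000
Record 305 has an error. The correct transformed value should be 65020, not 65000.

Step 1: Check each record against the rule
Step 2: Record 305 has salary = 65000
Step 3: Since 65000 < 81800, the bonus should have been applied
Step 4: Correct value = 65020, but claimed value = 65000
Conclusion: Record 305 has the error.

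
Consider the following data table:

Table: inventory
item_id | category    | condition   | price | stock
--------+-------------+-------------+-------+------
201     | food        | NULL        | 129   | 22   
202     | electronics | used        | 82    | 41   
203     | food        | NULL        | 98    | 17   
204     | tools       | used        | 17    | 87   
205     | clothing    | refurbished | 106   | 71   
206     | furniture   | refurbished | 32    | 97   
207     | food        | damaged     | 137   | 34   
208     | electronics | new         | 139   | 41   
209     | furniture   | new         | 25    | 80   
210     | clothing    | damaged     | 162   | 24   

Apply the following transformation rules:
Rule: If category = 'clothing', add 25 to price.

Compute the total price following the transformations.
977

Step 1: Count records where category = 'clothing': 2
Step 2: Total bonus added: 2 × 25 = 50
Step 3: Original sum of price: 927
Step 4: Final sum = 927 + 50 = 977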